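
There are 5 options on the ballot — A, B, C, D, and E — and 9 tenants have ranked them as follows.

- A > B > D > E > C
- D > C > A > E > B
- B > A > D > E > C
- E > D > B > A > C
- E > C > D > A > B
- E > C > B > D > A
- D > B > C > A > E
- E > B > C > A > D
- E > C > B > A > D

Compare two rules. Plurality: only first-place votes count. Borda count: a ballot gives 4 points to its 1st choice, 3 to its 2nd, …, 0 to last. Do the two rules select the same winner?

Plurality first-place counts: A 1, B 1, C 0, D 2, E 5 → E.
Borda totals: A 14, B 19, C 16, D 18, E 23 → E.
The two rules agree on E.

Yes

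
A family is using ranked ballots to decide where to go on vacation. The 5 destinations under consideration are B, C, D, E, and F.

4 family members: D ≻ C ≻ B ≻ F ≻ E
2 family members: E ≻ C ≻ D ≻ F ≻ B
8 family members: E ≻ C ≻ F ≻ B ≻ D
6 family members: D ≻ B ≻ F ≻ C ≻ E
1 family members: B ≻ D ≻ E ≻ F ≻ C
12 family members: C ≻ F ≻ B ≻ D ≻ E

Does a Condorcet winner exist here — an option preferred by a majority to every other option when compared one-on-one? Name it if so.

Head-to-head results (33 voters total):
B vs C: C wins 26–7.
B vs D: B wins 21–12.
B vs E: B wins 23–10.
B vs F: F wins 22–11.
C vs D: C wins 22–11.
C vs E: C wins 22–11.
C vs F: C wins 26–7.
D vs E: D wins 23–10.
D vs F: F wins 20–13.
E vs F: F wins 22–11.
C beats each rival — B (26–7), D (22–11), E (22–11), F (26–7) — so C is the Condorcet winner.

C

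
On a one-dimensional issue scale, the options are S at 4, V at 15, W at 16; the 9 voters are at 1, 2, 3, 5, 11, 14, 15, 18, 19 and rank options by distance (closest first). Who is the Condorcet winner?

With single-peaked preferences on a line, the Condorcet winner is the candidate closest to the median voter.
The median voter (position 11) is closest to V at 15.
Check: V vs S — voters closer to V: 5 of 9.

V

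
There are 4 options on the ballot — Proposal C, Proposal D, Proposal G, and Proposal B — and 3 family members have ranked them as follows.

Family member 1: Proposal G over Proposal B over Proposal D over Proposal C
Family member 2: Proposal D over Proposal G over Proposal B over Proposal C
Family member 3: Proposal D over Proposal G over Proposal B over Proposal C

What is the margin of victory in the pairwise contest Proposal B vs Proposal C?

3

Ballots ranking Proposal B above Proposal C: 3.
Ballots ranking Proposal C above Proposal B: 0.
Proposal B wins 3–0, a margin of 3.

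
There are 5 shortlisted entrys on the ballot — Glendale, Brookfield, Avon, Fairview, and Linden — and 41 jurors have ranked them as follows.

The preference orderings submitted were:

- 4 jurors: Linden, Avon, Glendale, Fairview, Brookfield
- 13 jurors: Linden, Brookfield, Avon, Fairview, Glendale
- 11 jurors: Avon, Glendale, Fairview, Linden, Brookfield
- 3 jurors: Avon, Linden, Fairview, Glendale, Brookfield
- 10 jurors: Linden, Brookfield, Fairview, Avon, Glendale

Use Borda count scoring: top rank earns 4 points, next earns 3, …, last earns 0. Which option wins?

Linden

Borda scores:
  Glendale: 4·2 + 13·0 + 11·3 + 3·1 + 10·0 = 44
  Brookfield: 4·0 + 13·3 + 11·0 + 3·0 + 10·3 = 69
  Avon: 4·3 + 13·2 + 11·4 + 3·4 + 10·1 = 104
  Fairview: 4·1 + 13·1 + 11·2 + 3·2 + 10·2 = 65
  Linden: 4·4 + 13·4 + 11·1 + 3·3 + 10·4 = 128
Linden has the highest total.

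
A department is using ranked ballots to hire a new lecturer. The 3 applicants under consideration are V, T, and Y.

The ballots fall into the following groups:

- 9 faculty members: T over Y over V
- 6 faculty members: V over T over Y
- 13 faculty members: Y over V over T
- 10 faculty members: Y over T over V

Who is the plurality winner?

Y

First-place vote totals:
  V: 6
  T: 9
  Y: 23
Y has the most first-place votes.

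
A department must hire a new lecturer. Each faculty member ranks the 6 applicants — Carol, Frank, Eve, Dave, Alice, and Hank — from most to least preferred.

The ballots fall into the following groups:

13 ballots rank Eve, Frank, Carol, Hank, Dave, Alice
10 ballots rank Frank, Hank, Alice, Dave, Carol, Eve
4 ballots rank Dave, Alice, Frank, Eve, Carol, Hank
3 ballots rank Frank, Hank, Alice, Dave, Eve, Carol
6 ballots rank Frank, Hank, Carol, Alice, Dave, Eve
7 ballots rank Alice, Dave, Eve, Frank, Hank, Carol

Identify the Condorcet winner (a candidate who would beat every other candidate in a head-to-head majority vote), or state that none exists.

Frank

Head-to-head results (43 voters total):
Carol vs Frank: Frank wins 43–0.
Carol vs Eve: Eve wins 27–16.
Carol vs Dave: Dave wins 24–19.
Carol vs Alice: Alice wins 24–19.
Carol vs Hank: Hank wins 26–17.
Frank vs Eve: Frank wins 23–20.
Frank vs Dave: Frank wins 32–11.
Frank vs Alice: Frank wins 32–11.
Frank vs Hank: Frank wins 43–0.
Eve vs Dave: Dave wins 30–13.
Eve vs Alice: Alice wins 30–13.
Eve vs Hank: Eve wins 24–19.
Dave vs Alice: Alice wins 26–17.
Dave vs Hank: Hank wins 32–11.
Alice vs Hank: Hank wins 32–11.
Frank beats each rival — Carol (43–0), Eve (23–20), Dave (32–11), Alice (32–11), Hank (43–0) — so Frank is the Condorcet winner.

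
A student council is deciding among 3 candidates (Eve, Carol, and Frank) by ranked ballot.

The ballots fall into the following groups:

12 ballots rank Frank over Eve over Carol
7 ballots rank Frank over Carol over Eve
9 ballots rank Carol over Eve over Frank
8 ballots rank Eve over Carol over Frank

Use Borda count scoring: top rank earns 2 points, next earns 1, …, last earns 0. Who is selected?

Frank

Borda scores:
  Eve: 12·1 + 7·0 + 9·1 + 8·2 = 37
  Carol: 12·0 + 7·1 + 9·2 + 8·1 = 33
  Frank: 12·2 + 7·2 + 9·0 + 8·0 = 38
Frank has the highest total.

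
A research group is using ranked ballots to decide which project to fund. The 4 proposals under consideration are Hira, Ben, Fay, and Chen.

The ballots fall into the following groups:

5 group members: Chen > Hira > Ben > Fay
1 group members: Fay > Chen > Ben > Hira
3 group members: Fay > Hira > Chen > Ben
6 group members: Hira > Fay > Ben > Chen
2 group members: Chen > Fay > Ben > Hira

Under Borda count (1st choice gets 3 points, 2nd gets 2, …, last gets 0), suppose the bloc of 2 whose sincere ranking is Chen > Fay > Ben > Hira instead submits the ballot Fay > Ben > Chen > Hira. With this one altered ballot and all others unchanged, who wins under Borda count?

Hira

Borda totals with the altered ballot: Hira 34, Ben 16, Fay 30, Chen 22.
The winner is unchanged: still Hira.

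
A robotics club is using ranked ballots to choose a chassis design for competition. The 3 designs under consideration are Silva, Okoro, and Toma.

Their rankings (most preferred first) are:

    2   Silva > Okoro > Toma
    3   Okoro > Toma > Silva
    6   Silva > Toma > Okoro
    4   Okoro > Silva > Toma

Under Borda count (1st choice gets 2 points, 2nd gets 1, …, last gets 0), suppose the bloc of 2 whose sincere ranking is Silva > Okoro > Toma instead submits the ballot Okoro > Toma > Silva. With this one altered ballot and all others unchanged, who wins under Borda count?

Okoro

Borda totals with the altered ballot: Silva 16, Okoro 18, Toma 11.
The switch changes the winner from Silva to Okoro.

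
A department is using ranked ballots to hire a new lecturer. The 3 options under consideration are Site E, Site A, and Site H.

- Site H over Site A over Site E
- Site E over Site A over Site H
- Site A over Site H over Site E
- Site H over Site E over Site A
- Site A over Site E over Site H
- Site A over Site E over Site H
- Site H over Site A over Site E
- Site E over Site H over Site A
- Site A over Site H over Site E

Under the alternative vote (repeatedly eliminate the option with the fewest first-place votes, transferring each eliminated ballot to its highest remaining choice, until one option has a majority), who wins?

Site A

Round 1: Site A 4, Site H 3, Site E 2. Site E has the fewest and is eliminated.
Round 2: Site A 5, Site H 4. Site A has a majority.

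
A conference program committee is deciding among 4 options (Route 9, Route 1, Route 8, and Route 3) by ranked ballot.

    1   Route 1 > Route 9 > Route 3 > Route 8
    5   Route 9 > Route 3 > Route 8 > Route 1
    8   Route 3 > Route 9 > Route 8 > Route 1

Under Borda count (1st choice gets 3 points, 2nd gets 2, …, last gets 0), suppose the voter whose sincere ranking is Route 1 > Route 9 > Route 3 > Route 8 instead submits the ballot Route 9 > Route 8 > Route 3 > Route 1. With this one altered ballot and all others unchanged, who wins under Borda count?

Route 3

Borda totals with the altered ballot: Route 9 34, Route 1 0, Route 8 15, Route 3 35.
The winner is unchanged: still Route 3.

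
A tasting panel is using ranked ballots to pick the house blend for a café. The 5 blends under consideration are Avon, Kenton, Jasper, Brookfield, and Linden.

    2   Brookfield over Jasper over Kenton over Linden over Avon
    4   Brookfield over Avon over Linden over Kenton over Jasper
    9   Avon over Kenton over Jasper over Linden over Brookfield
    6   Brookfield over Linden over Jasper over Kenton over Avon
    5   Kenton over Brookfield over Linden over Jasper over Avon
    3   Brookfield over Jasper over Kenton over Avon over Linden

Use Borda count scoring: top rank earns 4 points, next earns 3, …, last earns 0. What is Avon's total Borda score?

Borda scores:
  Avon: 2·0 + 4·3 + 9·4 + 6·0 + 5·0 + 3·1 = 51
  Kenton: 2·2 + 4·1 + 9·3 + 6·1 + 5·4 + 3·2 = 67
  Jasper: 2·3 + 4·0 + 9·2 + 6·2 + 5·1 + 3·3 = 50
  Brookfield: 2·4 + 4·4 + 9·0 + 6·4 + 5·3 + 3·4 = 75
  Linden: 2·1 + 4·2 + 9·1 + 6·3 + 5·2 + 3·0 = 47

51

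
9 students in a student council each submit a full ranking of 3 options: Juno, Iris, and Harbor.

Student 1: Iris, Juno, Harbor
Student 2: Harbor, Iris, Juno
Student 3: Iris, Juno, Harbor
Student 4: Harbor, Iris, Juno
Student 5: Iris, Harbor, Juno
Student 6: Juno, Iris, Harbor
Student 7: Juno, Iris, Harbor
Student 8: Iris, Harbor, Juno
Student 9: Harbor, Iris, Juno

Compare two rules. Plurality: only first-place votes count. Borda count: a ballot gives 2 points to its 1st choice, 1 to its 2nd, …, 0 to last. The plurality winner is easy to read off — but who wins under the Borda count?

Plurality first-place counts: Juno 2, Iris 4, Harbor 3 → Iris.
Borda totals: Juno 6, Iris 13, Harbor 8 → Iris.

Iris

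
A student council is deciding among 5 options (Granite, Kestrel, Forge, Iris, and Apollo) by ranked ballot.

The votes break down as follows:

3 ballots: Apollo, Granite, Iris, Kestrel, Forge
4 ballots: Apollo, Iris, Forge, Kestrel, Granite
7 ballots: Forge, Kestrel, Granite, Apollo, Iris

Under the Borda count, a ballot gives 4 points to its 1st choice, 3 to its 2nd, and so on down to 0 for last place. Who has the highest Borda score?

Forge

Borda scores:
  Granite: 3·3 + 4·0 + 7·2 = 23
  Kestrel: 3·1 + 4·1 + 7·3 = 28
  Forge: 3·0 + 4·2 + 7·4 = 36
  Iris: 3·2 + 4·3 + 7·0 = 18
  Apollo: 3·4 + 4·4 + 7·1 = 35
Forge has the highest total.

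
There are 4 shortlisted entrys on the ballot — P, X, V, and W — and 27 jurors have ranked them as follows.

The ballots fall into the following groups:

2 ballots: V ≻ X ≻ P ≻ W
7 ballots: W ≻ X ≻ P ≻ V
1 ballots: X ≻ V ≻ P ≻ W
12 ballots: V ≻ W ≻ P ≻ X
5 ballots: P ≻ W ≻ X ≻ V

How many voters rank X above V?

Ballots ranking X above V: 7+1+5 = 13.
Ballots ranking V above X: 2+12 = 14.
So 13 of 27 voters prefer X to V.

13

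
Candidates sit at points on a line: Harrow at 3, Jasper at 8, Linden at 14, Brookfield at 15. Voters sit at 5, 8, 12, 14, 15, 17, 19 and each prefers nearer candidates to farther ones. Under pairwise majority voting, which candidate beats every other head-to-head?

Linden

With single-peaked preferences on a line, the Condorcet winner is the candidate closest to the median voter.
The median voter (position 14) is closest to Linden at 14.
Check: Linden vs Jasper — voters closer to Linden: 5 of 7.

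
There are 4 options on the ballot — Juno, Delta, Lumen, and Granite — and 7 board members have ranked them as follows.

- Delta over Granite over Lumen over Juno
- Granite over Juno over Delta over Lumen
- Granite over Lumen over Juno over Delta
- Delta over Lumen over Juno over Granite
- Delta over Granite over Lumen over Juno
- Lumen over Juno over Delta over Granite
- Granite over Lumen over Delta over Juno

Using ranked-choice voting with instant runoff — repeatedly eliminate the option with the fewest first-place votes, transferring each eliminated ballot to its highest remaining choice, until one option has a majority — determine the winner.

Round 1: Delta 3, Granite 3, Lumen 1, Juno 0. Juno has the fewest and is eliminated.
Round 2: Delta 3, Granite 3, Lumen 1. Lumen has the fewest and is eliminated.
Round 3: Delta 4, Granite 3. Delta has a majority.

Delta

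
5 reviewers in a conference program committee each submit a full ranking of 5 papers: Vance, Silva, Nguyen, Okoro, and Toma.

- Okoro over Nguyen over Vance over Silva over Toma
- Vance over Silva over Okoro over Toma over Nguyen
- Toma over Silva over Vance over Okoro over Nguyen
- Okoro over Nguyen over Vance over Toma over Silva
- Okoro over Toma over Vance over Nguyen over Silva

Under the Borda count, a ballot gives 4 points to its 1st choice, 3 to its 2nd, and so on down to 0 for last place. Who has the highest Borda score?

Okoro

Borda scores:
  Vance: 2 + 4 + 2 + 2 + 2 = 12
  Silva: 1 + 3 + 3 + 0 + 0 = 7
  Nguyen: 3 + 0 + 0 + 3 + 1 = 7
  Okoro: 4 + 2 + 1 + 4 + 4 = 15
  Toma: 0 + 1 + 4 + 1 + 3 = 9
Okoro has the highest total.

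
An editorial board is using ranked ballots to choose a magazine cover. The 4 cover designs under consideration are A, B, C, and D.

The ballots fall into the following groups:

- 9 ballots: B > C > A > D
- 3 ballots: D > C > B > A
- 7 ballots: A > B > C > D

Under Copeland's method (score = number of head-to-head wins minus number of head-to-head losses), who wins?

B

Pairwise results:
  A vs B: B wins 12–7.
  A vs C: C wins 12–7.
  A vs D: A wins 16–3.
  B vs C: B wins 16–3.
  B vs D: B wins 16–3.
  C vs D: C wins 16–3.
Copeland scores (wins − losses):
  A: 1 − 2 = -1
  B: 3 − 0 = 3
  C: 2 − 1 = 1
  D: 0 − 3 = -3
B has the best Copeland score.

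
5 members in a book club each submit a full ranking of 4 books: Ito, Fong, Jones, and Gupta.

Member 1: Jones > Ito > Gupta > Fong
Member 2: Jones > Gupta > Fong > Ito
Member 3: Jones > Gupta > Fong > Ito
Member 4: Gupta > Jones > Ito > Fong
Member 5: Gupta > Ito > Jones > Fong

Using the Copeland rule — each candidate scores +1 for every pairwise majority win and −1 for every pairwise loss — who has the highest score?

Pairwise results:
  Ito vs Fong: Ito wins 3–2.
  Ito vs Jones: Jones wins 4–1.
  Ito vs Gupta: Gupta wins 4–1.
  Fong vs Jones: Jones wins 5–0.
  Fong vs Gupta: Gupta wins 5–0.
  Jones vs Gupta: Jones wins 3–2.
Copeland scores (wins − losses):
  Ito: 1 − 2 = -1
  Fong: 0 − 3 = -3
  Jones: 3 − 0 = 3
  Gupta: 2 − 1 = 1
Jones has the best Copeland score.

Jones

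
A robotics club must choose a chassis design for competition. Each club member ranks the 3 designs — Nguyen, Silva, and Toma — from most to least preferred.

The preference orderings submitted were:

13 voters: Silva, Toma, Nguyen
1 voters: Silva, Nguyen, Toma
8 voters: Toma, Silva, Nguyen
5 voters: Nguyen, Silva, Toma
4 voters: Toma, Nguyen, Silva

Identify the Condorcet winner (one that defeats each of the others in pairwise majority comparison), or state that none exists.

Head-to-head results (31 voters total):
Nguyen vs Silva: Silva wins 22–9.
Nguyen vs Toma: Toma wins 25–6.
Silva vs Toma: Silva wins 19–12.
Silva beats each rival — Nguyen (22–9), Toma (19–12) — so Silva is the Condorcet winner.

Silva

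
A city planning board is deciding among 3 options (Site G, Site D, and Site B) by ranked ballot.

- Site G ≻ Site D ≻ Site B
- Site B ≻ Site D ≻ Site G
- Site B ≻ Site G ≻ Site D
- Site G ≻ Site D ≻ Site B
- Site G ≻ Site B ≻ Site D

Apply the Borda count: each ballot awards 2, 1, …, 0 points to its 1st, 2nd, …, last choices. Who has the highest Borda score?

Site G

Borda scores:
  Site G: 2 + 0 + 1 + 2 + 2 = 7
  Site D: 1 + 1 + 0 + 1 + 0 = 3
  Site B: 0 + 2 + 2 + 0 + 1 = 5
Site G has the highest total.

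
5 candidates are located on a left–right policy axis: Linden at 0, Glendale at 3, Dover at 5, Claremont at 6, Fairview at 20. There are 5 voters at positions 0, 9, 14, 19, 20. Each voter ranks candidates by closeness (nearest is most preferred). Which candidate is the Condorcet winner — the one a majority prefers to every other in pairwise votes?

With single-peaked preferences on a line, the Condorcet winner is the candidate closest to the median voter.
The median voter (position 14) is closest to Fairview at 20.
Check: Fairview vs Claremont — voters closer to Fairview: 3 of 5.

Fairview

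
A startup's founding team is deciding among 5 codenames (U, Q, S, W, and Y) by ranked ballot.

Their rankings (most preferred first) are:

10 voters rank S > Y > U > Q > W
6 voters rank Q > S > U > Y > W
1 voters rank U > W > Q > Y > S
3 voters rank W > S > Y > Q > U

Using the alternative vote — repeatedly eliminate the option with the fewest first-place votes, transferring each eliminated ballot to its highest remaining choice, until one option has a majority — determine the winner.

S

Round 1: S 10, Q 6, W 3, U 1, Y 0. Y has the fewest and is eliminated.
Round 2: S 10, Q 6, W 3, U 1. U has the fewest and is eliminated.
Round 3: S 10, Q 6, W 4. W has the fewest and is eliminated.
Round 4: S 13, Q 7. S has a majority.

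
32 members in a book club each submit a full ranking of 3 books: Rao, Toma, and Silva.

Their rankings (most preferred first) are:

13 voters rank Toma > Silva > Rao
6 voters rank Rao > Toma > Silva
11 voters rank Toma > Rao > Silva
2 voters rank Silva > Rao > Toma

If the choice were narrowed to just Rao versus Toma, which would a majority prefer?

Ballots ranking Rao above Toma: 6+2 = 8.
Ballots ranking Toma above Rao: 13+11 = 24.
Toma wins the head-to-head, 24–8.

Toma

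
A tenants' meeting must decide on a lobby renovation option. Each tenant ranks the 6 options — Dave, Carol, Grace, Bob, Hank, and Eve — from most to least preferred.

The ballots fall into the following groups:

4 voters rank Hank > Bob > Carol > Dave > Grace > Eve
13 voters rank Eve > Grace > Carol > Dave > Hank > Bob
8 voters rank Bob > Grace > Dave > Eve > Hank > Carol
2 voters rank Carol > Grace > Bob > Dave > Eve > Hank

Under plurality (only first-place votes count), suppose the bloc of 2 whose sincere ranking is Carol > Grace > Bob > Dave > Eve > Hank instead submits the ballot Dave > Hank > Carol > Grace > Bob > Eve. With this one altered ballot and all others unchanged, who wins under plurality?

Eve

First-place totals with the altered ballot: Dave 2, Carol 0, Grace 0, Bob 8, Hank 4, Eve 13.
The winner is unchanged: still Eve.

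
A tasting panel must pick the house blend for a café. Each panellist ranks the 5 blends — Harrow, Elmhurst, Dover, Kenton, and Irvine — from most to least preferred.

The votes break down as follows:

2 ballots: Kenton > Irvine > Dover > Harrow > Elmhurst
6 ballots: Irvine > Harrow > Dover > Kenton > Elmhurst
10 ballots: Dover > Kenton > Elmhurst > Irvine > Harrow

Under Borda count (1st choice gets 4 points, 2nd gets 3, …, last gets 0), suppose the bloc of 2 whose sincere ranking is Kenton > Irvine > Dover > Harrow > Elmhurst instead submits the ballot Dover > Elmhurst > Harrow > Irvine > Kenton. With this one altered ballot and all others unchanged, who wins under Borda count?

Borda totals with the altered ballot: Harrow 22, Elmhurst 26, Dover 60, Kenton 36, Irvine 36.
The winner is unchanged: still Dover.

Dover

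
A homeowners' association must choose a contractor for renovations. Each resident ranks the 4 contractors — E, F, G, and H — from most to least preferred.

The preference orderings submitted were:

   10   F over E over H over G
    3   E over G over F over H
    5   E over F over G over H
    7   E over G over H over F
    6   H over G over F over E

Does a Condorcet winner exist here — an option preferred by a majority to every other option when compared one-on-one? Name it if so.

No Condorcet winner

Head-to-head results (31 voters total):
E vs F: F wins 16–15.
E vs G: E wins 25–6.
E vs H: E wins 25–6.
F vs G: G wins 16–15.
F vs H: F wins 18–13.
G vs H: H wins 16–15.
No candidate beats all others: E beats G beats F beats E, a majority cycle.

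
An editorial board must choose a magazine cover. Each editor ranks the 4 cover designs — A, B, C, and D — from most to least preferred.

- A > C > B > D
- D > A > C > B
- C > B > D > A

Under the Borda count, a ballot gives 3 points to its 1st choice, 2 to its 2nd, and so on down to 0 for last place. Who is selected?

C

Borda scores:
  A: 3 + 2 + 0 = 5
  B: 1 + 0 + 2 = 3
  C: 2 + 1 + 3 = 6
  D: 0 + 3 + 1 = 4
C has the highest total.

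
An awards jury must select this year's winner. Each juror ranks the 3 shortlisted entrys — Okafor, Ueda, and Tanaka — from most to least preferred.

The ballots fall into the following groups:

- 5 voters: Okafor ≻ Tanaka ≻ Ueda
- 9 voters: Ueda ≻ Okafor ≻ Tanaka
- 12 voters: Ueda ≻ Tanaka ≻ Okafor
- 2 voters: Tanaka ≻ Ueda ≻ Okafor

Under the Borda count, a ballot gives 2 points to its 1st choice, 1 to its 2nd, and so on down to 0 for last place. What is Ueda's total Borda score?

44

Borda scores:
  Okafor: 5·2 + 9·1 + 12·0 + 2·0 = 19
  Ueda: 5·0 + 9·2 + 12·2 + 2·1 = 44
  Tanaka: 5·1 + 9·0 + 12·1 + 2·2 = 21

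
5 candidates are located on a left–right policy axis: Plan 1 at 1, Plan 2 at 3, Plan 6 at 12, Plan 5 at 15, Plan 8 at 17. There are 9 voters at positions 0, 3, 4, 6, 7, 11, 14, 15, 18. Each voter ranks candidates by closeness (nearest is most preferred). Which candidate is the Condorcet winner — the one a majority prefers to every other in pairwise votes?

Plan 2

With single-peaked preferences on a line, the Condorcet winner is the candidate closest to the median voter.
The median voter (position 7) is closest to Plan 2 at 3.
Check: Plan 2 vs Plan 6 — voters closer to Plan 2: 5 of 9.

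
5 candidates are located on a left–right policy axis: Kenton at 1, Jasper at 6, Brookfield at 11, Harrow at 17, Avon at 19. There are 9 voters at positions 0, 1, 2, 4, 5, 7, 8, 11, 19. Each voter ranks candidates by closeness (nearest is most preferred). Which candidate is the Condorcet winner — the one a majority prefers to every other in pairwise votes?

With single-peaked preferences on a line, the Condorcet winner is the candidate closest to the median voter.
The median voter (position 5) is closest to Jasper at 6.
Check: Jasper vs Kenton — voters closer to Jasper: 6 of 9.

Jasper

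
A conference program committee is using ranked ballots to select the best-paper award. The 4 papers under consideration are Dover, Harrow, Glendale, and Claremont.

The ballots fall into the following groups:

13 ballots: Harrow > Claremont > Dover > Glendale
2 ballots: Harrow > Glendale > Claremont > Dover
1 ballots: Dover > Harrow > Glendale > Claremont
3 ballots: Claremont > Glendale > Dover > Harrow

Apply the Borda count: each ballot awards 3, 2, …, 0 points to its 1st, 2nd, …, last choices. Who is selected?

Harrow

Borda scores:
  Dover: 13·1 + 2·0 + 3 + 3·1 = 19
  Harrow: 13·3 + 2·3 + 2 + 3·0 = 47
  Glendale: 13·0 + 2·2 + 1 + 3·2 = 11
  Claremont: 13·2 + 2·1 + 0 + 3·3 = 37
Harrow has the highest total.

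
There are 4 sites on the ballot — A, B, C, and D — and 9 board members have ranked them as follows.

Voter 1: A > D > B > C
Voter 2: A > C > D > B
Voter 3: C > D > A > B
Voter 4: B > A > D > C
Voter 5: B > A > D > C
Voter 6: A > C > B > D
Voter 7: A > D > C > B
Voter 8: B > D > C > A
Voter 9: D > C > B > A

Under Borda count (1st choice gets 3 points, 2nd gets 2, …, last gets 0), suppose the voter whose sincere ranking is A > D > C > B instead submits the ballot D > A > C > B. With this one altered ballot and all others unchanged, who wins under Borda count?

Borda totals with the altered ballot: A 16, B 12, C 11, D 15.
The winner is unchanged: still A.

A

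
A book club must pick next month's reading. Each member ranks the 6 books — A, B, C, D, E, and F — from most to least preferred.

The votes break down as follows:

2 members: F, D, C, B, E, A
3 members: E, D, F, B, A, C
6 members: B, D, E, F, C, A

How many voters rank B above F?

Ballots ranking B above F: 6.
Ballots ranking F above B: 2+3 = 5.
So 6 of 11 voters prefer B to F.

6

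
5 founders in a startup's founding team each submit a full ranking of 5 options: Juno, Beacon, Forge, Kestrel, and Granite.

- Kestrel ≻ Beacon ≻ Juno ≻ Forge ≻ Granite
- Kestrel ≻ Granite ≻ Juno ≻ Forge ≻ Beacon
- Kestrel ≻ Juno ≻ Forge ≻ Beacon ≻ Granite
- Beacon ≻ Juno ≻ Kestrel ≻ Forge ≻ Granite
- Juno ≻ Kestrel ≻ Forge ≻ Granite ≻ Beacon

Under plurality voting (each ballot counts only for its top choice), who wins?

Kestrel

First-place vote totals:
  Juno: 1
  Beacon: 1
  Forge: 0
  Kestrel: 3
  Granite: 0
Kestrel has the most first-place votes.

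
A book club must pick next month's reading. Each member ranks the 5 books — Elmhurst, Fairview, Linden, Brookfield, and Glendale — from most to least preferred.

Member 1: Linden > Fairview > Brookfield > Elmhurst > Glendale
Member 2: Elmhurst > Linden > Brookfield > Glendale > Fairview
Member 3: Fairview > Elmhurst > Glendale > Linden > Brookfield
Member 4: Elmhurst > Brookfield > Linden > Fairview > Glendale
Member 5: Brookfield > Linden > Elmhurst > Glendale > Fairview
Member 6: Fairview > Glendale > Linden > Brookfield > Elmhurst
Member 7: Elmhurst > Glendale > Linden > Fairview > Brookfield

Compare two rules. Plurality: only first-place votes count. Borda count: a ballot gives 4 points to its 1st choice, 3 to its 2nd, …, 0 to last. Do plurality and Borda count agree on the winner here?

Yes

Plurality first-place counts: Elmhurst 3, Fairview 2, Linden 1, Brookfield 1, Glendale 0 → Elmhurst.
Borda totals: Elmhurst 18, Fairview 13, Linden 17, Brookfield 12, Glendale 10 → Elmhurst.
The two rules agree on Elmhurst.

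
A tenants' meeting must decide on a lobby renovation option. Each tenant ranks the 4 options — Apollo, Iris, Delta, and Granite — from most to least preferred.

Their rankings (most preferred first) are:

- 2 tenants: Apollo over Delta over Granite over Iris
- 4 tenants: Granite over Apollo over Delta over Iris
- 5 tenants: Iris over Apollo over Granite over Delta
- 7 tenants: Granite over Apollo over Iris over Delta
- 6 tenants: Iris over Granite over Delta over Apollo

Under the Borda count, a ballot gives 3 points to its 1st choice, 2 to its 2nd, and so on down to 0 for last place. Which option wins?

Borda scores:
  Apollo: 2·3 + 4·2 + 5·2 + 7·2 + 6·0 = 38
  Iris: 2·0 + 4·0 + 5·3 + 7·1 + 6·3 = 40
  Delta: 2·2 + 4·1 + 5·0 + 7·0 + 6·1 = 14
  Granite: 2·1 + 4·3 + 5·1 + 7·3 + 6·2 = 52
Granite has the highest total.

Granite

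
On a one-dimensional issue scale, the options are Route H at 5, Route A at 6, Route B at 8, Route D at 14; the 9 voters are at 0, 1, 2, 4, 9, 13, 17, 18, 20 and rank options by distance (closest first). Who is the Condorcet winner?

Route B

With single-peaked preferences on a line, the Condorcet winner is the candidate closest to the median voter.
The median voter (position 9) is closest to Route B at 8.
Check: Route B vs Route H — voters closer to Route B: 5 of 9.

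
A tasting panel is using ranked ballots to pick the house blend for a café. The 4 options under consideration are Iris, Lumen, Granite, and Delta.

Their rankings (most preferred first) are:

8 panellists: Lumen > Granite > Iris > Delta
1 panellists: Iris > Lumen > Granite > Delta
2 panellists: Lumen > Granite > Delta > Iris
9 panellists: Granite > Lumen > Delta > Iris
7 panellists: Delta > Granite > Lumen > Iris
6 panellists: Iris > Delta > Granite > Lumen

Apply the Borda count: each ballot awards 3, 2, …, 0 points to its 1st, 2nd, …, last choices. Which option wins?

Borda scores:
  Iris: 8·1 + 3 + 2·0 + 9·0 + 7·0 + 6·3 = 29
  Lumen: 8·3 + 2 + 2·3 + 9·2 + 7·1 + 6·0 = 57
  Granite: 8·2 + 1 + 2·2 + 9·3 + 7·2 + 6·1 = 68
  Delta: 8·0 + 0 + 2·1 + 9·1 + 7·3 + 6·2 = 44
Granite has the highest total.

Granite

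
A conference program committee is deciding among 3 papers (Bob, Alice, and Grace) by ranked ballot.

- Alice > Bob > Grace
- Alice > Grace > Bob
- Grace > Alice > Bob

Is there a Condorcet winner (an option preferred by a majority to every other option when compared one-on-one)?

Yes

Head-to-head results (3 voters total):
Bob vs Alice: Alice wins 3–0.
Bob vs Grace: Grace wins 2–1.
Alice vs Grace: Alice wins 2–1.
Alice beats each rival — Bob (3–0), Grace (2–1) — so Alice is the Condorcet winner.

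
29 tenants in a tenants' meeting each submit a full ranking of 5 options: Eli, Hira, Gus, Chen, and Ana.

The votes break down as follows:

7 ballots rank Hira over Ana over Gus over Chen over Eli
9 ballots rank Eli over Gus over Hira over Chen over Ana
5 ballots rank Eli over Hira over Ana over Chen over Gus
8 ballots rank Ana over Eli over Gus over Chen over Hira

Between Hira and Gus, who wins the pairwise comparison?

Gus

Ballots ranking Hira above Gus: 7+5 = 12.
Ballots ranking Gus above Hira: 9+8 = 17.
Gus wins the head-to-head, 17–12.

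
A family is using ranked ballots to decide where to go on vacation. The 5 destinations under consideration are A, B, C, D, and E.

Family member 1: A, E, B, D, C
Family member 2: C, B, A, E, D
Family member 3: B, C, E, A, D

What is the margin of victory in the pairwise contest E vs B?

1

Ballots ranking E above B: 1.
Ballots ranking B above E: 2.
B wins 2–1, a margin of 1.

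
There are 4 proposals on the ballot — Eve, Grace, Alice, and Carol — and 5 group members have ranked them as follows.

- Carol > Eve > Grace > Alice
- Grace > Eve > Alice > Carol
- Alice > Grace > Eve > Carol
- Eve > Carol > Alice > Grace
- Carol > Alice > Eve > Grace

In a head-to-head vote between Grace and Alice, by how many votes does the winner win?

Ballots ranking Grace above Alice: 2.
Ballots ranking Alice above Grace: 3.
Alice wins 3–2, a margin of 1.

1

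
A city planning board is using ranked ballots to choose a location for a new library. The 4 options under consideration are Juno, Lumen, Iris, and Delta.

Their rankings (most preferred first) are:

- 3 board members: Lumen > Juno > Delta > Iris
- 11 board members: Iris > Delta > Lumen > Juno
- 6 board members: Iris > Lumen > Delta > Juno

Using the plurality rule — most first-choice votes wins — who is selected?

Iris

First-place vote totals:
  Juno: 0
  Lumen: 3
  Iris: 17
  Delta: 0
Iris has the most first-place votes.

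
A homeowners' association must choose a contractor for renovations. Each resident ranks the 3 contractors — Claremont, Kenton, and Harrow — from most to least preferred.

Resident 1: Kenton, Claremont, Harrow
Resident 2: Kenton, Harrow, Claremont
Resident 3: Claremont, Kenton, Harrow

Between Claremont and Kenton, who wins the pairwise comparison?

Kenton

Ballots ranking Claremont above Kenton: 1.
Ballots ranking Kenton above Claremont: 2.
Kenton wins the head-to-head, 2–1.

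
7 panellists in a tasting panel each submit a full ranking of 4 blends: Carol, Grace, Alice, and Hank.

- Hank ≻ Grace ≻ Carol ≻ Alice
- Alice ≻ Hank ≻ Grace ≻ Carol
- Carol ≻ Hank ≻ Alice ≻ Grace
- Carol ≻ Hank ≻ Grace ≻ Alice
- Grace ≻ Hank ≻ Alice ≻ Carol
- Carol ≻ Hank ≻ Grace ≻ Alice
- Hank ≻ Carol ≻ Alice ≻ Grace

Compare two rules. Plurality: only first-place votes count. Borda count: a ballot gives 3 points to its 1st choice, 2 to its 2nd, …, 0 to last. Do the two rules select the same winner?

Plurality first-place counts: Carol 3, Grace 1, Alice 1, Hank 2 → Carol.
Borda totals: Carol 12, Grace 8, Alice 6, Hank 16 → Hank.
The two rules disagree: plurality picks Carol, Borda picks Hank.

No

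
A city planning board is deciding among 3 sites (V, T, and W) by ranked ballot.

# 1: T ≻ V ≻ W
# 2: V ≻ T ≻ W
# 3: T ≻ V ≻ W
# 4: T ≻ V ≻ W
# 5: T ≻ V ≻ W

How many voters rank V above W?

Ballots ranking V above W: 5.
Ballots ranking W above V: 0.
So 5 of 5 voters prefer V to W.

5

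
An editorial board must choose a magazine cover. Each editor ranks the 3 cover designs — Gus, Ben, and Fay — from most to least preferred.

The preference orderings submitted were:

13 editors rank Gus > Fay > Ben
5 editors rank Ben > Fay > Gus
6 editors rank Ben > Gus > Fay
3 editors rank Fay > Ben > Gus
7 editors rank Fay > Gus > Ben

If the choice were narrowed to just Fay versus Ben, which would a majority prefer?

Ballots ranking Fay above Ben: 13+3+7 = 23.
Ballots ranking Ben above Fay: 5+6 = 11.
Fay wins the head-to-head, 23–11.

Fay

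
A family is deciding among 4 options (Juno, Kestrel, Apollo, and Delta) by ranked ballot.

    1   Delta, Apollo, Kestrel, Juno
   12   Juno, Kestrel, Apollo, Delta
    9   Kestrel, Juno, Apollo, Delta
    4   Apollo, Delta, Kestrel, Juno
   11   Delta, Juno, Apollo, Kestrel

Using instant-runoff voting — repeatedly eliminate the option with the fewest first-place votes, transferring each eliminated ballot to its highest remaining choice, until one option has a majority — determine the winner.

Juno

Round 1: Juno 12, Delta 12, Kestrel 9, Apollo 4. Apollo has the fewest and is eliminated.
Round 2: Delta 16, Juno 12, Kestrel 9. Kestrel has the fewest and is eliminated.
Round 3: Juno 21, Delta 16. Juno has a majority.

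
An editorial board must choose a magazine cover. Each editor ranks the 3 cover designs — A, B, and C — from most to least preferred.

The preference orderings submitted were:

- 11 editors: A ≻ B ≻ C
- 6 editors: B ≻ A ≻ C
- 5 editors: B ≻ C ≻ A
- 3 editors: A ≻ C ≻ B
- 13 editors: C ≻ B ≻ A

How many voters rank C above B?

Ballots ranking C above B: 3+13 = 16.
Ballots ranking B above C: 11+6+5 = 22.
So 16 of 38 voters prefer C to B.

16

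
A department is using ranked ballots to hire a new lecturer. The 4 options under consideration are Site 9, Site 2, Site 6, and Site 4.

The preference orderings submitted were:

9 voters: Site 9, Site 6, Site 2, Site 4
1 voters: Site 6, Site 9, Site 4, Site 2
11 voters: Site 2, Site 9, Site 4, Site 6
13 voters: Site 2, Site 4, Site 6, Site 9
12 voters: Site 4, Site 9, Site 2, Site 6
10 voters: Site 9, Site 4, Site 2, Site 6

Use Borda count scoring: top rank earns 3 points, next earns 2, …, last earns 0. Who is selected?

Borda scores:
  Site 9: 9·3 + 2 + 11·2 + 13·0 + 12·2 + 10·3 = 105
  Site 2: 9·1 + 0 + 11·3 + 13·3 + 12·1 + 10·1 = 103
  Site 6: 9·2 + 3 + 11·0 + 13·1 + 12·0 + 10·0 = 34
  Site 4: 9·0 + 1 + 11·1 + 13·2 + 12·3 + 10·2 = 94
Site 9 has the highest total.

Site 9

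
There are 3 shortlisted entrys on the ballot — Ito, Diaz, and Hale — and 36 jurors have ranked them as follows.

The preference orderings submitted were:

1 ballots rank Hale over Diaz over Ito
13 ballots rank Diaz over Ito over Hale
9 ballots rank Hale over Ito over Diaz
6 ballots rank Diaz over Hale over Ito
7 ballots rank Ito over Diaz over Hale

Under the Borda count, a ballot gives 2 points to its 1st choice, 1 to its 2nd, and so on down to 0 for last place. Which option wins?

Diaz

Borda scores:
  Ito: 0 + 13·1 + 9·1 + 6·0 + 7·2 = 36
  Diaz: 1 + 13·2 + 9·0 + 6·2 + 7·1 = 46
  Hale: 2 + 13·0 + 9·2 + 6·1 + 7·0 = 26
Diaz has the highest total.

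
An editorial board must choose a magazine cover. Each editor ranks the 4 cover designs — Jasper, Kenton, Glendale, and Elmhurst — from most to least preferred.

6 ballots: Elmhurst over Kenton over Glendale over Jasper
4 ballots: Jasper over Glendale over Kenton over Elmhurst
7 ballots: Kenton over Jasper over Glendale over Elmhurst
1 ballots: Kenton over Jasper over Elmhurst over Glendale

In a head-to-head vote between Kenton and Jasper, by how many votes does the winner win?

Ballots ranking Kenton above Jasper: 6+7+1 = 14.
Ballots ranking Jasper above Kenton: 4.
Kenton wins 14–4, a margin of 10.

10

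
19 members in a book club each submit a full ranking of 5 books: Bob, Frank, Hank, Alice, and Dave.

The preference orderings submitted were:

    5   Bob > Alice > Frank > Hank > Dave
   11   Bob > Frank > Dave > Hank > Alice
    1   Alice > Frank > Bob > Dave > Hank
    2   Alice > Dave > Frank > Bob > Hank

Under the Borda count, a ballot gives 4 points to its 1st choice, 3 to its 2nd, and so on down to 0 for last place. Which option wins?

Borda scores:
  Bob: 5·4 + 11·4 + 2 + 2·1 = 68
  Frank: 5·2 + 11·3 + 3 + 2·2 = 50
  Hank: 5·1 + 11·1 + 0 + 2·0 = 16
  Alice: 5·3 + 11·0 + 4 + 2·4 = 27
  Dave: 5·0 + 11·2 + 1 + 2·3 = 29
Bob has the highest total.

Bob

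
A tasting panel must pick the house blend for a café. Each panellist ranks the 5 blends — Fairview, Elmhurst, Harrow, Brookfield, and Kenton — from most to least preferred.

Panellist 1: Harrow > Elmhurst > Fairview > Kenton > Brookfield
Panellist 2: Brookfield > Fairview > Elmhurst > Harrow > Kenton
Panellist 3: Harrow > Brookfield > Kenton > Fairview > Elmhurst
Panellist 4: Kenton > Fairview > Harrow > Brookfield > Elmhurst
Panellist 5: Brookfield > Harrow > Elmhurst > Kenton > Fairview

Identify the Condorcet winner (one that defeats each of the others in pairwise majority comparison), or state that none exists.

Harrow

Head-to-head results (5 voters total):
Fairview vs Elmhurst: Fairview wins 3–2.
Fairview vs Harrow: Harrow wins 3–2.
Fairview vs Brookfield: Brookfield wins 3–2.
Fairview vs Kenton: Kenton wins 3–2.
Elmhurst vs Harrow: Harrow wins 4–1.
Elmhurst vs Brookfield: Brookfield wins 4–1.
Elmhurst vs Kenton: Elmhurst wins 3–2.
Harrow vs Brookfield: Harrow wins 3–2.
Harrow vs Kenton: Harrow wins 4–1.
Brookfield vs Kenton: Brookfield wins 3–2.
Harrow beats each rival — Fairview (3–2), Elmhurst (4–1), Brookfield (3–2), Kenton (4–1) — so Harrow is the Condorcet winner.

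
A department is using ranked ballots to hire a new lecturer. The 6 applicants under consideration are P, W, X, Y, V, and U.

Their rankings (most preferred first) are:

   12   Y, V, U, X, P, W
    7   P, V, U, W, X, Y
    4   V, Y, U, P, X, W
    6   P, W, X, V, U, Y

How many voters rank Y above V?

Ballots ranking Y above V: 12.
Ballots ranking V above Y: 7+4+6 = 17.
So 12 of 29 voters prefer Y to V.

12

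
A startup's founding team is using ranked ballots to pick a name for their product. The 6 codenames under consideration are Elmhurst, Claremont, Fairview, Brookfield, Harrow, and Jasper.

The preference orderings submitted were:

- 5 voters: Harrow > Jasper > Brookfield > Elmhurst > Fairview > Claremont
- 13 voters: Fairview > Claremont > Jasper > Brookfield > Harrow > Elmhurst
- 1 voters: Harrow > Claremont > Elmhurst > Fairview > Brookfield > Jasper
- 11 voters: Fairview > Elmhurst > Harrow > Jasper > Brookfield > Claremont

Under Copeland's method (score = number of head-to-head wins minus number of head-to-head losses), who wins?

Fairview

Pairwise results:
  Elmhurst vs Claremont: Elmhurst wins 16–14.
  Elmhurst vs Fairview: Fairview wins 24–6.
  Elmhurst vs Brookfield: Brookfield wins 18–12.
  Elmhurst vs Harrow: Harrow wins 19–11.
  Elmhurst vs Jasper: Jasper wins 18–12.
  Claremont vs Fairview: Fairview wins 29–1.
  Claremont vs Brookfield: Brookfield wins 16–14.
  Claremont vs Harrow: Harrow wins 17–13.
  Claremont vs Jasper: Jasper wins 16–14.
  Fairview vs Brookfield: Fairview wins 25–5.
  Fairview vs Harrow: Fairview wins 24–6.
  Fairview vs Jasper: Fairview wins 25–5.
  Brookfield vs Harrow: Harrow wins 17–13.
  Brookfield vs Jasper: Jasper wins 29–1.
  Harrow vs Jasper: Harrow wins 17–13.
Copeland scores (wins − losses):
  Elmhurst: 1 − 4 = -3
  Claremont: 0 − 5 = -5
  Fairview: 5 − 0 = 5
  Brookfield: 2 − 3 = -1
  Harrow: 4 − 1 = 3
  Jasper: 3 − 2 = 1
Fairview has the best Copeland score.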